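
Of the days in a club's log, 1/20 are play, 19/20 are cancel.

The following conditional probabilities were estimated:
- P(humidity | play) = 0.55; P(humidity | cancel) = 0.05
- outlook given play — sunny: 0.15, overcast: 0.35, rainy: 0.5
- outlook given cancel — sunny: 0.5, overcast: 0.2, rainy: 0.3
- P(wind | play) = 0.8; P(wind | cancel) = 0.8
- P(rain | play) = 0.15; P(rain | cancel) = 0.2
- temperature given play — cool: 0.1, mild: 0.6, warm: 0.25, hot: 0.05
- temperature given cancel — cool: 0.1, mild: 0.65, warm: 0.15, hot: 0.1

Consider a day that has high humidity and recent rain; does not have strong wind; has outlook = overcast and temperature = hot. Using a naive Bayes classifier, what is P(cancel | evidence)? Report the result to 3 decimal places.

0.725

play: 0.05 × 0.55 × 0.35 × (1−0.8) × 0.15 × 0.05 = 0.0000144375
cancel: 0.95 × 0.05 × 0.2 × (1−0.8) × 0.2 × 0.1 = 0.000038
P(cancel | x) = 0.000038 / 0.0000524375 ≈ 0.725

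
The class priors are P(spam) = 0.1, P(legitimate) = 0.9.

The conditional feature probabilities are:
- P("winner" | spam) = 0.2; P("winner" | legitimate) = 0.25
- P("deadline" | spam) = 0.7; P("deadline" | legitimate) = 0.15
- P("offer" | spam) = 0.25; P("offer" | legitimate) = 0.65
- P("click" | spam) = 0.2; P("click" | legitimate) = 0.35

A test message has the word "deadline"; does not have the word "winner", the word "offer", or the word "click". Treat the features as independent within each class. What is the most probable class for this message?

spam: 0.1 × (1−0.2) × 0.7 × (1−0.25) × (1−0.2) = 0.0336
legitimate: 0.9 × (1−0.25) × 0.15 × (1−0.65) × (1−0.35) = 0.023034375
Highest score → spam.

spam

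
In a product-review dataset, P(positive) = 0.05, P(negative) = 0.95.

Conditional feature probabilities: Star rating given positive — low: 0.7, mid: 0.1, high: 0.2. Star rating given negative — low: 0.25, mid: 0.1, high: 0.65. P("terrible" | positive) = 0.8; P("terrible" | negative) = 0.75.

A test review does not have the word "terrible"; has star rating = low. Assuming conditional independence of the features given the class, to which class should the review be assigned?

negative

positive: 0.05 × 0.7 × (1−0.8) = 0.007
negative: 0.95 × 0.25 × (1−0.75) = 0.059375
Highest score → negative.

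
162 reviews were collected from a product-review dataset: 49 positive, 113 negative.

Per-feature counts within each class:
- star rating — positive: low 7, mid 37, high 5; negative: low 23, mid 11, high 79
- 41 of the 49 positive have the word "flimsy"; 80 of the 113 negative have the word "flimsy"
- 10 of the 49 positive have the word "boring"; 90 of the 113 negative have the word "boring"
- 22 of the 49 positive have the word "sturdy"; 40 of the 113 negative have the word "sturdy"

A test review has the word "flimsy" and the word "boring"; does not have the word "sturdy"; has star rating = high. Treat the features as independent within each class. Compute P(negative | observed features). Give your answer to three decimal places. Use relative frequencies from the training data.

positive: (49/162) × (5/49) × (41/49) × (10/49) × (27/49) ≈ 0.00290412
negative: (113/162) × (79/113) × (80/113) × (90/113) × (73/113) ≈ 0.177636
P(negative | x) = 0.177636 / 0.18054012 ≈ 0.984

0.984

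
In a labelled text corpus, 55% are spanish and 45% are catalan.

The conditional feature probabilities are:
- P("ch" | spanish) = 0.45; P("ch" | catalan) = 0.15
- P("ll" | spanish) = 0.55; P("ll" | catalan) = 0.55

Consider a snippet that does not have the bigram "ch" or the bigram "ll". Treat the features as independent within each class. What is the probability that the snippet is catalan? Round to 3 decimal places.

0.558

spanish: 0.55 × (1−0.45) × (1−0.55) = 0.136125
catalan: 0.45 × (1−0.15) × (1−0.55) = 0.172125
P(catalan | x) = 0.172125 / 0.30825 ≈ 0.558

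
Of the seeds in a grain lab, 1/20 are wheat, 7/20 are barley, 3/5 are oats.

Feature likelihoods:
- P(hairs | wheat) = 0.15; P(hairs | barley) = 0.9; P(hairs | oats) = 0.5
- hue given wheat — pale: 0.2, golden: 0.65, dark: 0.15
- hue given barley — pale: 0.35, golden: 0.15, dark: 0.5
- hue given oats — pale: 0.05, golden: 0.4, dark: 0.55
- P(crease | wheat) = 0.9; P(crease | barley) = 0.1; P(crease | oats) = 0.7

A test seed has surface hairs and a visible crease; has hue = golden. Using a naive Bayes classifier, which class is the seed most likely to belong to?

oats

wheat: 0.05 × 0.15 × 0.65 × 0.9 = 0.0043875
barley: 0.35 × 0.9 × 0.15 × 0.1 = 0.004725
oats: 0.6 × 0.5 × 0.4 × 0.7 = 0.084
Highest score → oats.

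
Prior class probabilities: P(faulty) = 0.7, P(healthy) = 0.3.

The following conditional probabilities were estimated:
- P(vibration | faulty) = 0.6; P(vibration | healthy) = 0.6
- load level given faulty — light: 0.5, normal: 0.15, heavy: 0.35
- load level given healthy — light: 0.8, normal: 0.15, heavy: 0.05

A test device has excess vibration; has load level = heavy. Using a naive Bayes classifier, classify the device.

faulty

faulty: 0.7 × 0.6 × 0.35 = 0.147
healthy: 0.3 × 0.6 × 0.05 = 0.009
Highest score → faulty.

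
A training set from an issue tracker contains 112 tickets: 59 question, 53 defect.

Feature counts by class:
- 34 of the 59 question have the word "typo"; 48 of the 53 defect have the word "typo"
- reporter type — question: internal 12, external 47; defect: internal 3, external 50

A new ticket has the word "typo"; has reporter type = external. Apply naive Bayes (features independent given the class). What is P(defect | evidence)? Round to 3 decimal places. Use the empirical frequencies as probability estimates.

question: (59/112) × (34/59) × (47/59) ≈ 0.241828
defect: (53/112) × (48/53) × (50/53) ≈ 0.404313
P(defect | x) = 0.404313 / 0.646141 ≈ 0.626

0.626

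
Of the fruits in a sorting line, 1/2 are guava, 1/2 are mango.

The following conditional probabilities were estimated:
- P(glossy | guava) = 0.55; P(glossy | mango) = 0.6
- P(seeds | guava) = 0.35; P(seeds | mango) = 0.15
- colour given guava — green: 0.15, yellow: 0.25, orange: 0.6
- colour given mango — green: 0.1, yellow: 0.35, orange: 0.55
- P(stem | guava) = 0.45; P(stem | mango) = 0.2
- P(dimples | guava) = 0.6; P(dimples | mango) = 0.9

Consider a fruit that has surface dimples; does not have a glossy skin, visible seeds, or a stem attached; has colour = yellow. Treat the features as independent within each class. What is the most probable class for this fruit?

mango

guava: 0.5 × (1−0.55) × (1−0.35) × 0.25 × (1−0.45) × 0.6 = 0.012065625
mango: 0.5 × (1−0.6) × (1−0.15) × 0.35 × (1−0.2) × 0.9 = 0.04284
Highest score → mango.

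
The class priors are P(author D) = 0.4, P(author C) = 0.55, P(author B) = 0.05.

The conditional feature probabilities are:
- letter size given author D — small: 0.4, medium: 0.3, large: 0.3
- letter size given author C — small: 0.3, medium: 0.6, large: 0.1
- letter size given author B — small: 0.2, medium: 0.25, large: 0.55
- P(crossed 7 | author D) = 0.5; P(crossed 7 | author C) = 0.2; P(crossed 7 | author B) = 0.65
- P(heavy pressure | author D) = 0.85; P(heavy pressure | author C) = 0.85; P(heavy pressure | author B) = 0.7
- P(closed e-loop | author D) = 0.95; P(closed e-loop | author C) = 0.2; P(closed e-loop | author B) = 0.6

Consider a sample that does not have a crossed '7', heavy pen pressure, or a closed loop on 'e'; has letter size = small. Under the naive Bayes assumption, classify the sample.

author C

author D: 0.4 × 0.4 × (1−0.5) × (1−0.85) × (1−0.95) = 0.0006
author C: 0.55 × 0.3 × (1−0.2) × (1−0.85) × (1−0.2) = 0.01584
author B: 0.05 × 0.2 × (1−0.65) × (1−0.7) × (1−0.6) = 0.00042
Highest score → author C.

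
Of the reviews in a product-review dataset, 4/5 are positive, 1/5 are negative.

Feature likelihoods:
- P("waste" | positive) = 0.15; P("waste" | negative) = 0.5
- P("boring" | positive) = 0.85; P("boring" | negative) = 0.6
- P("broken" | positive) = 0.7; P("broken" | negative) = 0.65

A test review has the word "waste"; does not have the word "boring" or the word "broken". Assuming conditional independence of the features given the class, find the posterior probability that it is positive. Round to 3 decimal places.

positive: 0.8 × 0.15 × (1−0.85) × (1−0.7) = 0.0054
negative: 0.2 × 0.5 × (1−0.6) × (1−0.65) = 0.014
P(positive | x) = 0.0054 / 0.0194 ≈ 0.278

0.278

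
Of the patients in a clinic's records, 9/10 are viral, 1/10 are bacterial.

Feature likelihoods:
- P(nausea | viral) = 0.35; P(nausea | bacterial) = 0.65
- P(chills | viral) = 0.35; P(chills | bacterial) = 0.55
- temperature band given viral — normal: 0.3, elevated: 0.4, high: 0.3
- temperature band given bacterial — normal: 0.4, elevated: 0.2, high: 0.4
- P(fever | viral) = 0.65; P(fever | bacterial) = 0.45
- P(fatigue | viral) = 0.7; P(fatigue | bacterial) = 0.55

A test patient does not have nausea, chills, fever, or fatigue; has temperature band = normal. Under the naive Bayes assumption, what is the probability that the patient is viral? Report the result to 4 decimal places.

0.8848

viral: 0.9 × (1−0.35) × (1−0.35) × 0.3 × (1−0.65) × (1−0.7) = 0.011977875
bacterial: 0.1 × (1−0.65) × (1−0.55) × 0.4 × (1−0.45) × (1−0.55) = 0.00155925
P(viral | x) = 0.011977875 / 0.013537125 ≈ 0.8848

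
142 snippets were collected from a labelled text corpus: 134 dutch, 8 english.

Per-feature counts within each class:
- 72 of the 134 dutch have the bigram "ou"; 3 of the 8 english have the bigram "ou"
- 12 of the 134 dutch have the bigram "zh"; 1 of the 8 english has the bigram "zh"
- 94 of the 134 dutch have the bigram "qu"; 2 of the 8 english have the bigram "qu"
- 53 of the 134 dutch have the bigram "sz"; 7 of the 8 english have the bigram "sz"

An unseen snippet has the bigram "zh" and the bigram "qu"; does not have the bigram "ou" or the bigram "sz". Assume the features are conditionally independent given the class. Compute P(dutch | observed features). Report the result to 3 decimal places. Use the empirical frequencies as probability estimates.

dutch: (134/142) × (62/134) × (12/134) × (94/134) × (81/134) ≈ 0.0165799
english: (8/142) × (5/8) × (1/8) × (2/8) × (1/8) ≈ 0.000137544
P(dutch | x) = 0.0165799 / 0.016717444 ≈ 0.992

0.992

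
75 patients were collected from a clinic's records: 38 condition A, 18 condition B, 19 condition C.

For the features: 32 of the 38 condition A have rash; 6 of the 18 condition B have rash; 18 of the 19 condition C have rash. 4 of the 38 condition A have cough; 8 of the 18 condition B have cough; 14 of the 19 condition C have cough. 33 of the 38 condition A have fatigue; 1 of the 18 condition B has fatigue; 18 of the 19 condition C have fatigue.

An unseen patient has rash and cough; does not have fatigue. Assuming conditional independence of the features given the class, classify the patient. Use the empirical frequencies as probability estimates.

condition B

condition A: (38/75) × (32/38) × (4/38) × (5/38) ≈ 0.00590951
condition B: (18/75) × (6/18) × (8/18) × (17/18) ≈ 0.0335802
condition C: (19/75) × (18/19) × (14/19) × (1/19) ≈ 0.00930748
Highest score → condition B.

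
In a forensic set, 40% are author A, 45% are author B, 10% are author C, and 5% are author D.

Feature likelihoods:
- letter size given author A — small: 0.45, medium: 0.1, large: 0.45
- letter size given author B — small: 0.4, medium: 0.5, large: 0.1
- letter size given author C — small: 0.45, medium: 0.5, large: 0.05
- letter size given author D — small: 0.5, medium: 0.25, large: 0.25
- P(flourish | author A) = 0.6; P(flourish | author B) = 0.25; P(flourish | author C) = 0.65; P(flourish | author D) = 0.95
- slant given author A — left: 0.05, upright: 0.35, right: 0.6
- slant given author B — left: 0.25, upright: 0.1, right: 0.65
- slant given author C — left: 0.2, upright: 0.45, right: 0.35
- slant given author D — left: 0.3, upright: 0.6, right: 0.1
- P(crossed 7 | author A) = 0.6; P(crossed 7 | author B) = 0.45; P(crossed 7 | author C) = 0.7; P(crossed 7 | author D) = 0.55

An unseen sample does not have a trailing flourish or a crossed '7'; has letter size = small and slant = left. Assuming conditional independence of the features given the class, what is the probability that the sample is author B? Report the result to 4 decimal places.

0.8791

author A: 0.4 × 0.45 × (1−0.6) × 0.05 × (1−0.6) = 0.00144
author B: 0.45 × 0.4 × (1−0.25) × 0.25 × (1−0.45) = 0.0185625
author C: 0.1 × 0.45 × (1−0.65) × 0.2 × (1−0.7) = 0.000945
author D: 0.05 × 0.5 × (1−0.95) × 0.3 × (1−0.55) = 0.00016875
P(author B | x) = 0.0185625 / 0.02111625 ≈ 0.8791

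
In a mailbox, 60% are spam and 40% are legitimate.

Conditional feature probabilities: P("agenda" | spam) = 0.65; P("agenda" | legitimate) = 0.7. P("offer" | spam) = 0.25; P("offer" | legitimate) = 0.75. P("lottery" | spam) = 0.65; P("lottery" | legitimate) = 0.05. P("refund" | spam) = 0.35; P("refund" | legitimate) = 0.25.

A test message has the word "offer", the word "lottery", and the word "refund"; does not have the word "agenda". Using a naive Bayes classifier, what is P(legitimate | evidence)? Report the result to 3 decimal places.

0.086

spam: 0.6 × (1−0.65) × 0.25 × 0.65 × 0.35 = 0.01194375
legitimate: 0.4 × (1−0.7) × 0.75 × 0.05 × 0.25 = 0.001125
P(legitimate | x) = 0.001125 / 0.01306875 ≈ 0.086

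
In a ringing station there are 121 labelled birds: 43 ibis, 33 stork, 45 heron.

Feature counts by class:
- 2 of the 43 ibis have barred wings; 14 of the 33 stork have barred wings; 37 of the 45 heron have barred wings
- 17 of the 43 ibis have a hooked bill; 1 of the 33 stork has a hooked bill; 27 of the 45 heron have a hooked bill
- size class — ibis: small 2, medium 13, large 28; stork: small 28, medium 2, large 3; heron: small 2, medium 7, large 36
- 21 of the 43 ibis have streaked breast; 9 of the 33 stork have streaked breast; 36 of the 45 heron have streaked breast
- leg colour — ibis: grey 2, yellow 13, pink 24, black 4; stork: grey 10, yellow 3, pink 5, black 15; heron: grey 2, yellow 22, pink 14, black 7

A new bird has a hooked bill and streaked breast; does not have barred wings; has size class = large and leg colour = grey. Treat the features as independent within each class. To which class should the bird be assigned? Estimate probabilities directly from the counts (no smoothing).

ibis: (43/121) × (41/43) × (17/43) × (28/43) × (21/43) × (2/43) ≈ 0.00198144
stork: (33/121) × (19/33) × (1/33) × (3/33) × (9/33) × (10/33) ≈ 0.00003575
heron: (45/121) × (8/45) × (27/45) × (36/45) × (36/45) × (2/45) ≈ 0.00112837
Highest score → ibis.

ibis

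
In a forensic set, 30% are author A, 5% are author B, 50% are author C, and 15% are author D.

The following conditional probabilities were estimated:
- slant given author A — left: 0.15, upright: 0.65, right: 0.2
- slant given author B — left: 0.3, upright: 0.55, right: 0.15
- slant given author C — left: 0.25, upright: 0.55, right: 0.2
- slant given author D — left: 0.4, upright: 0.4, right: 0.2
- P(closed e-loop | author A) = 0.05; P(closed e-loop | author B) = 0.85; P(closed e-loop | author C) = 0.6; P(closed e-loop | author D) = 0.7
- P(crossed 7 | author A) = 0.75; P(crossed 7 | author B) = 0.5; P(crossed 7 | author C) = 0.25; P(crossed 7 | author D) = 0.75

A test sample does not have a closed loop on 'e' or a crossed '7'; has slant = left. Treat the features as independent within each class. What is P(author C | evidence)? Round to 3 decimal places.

author A: 0.3 × 0.15 × (1−0.05) × (1−0.75) = 0.0106875
author B: 0.05 × 0.3 × (1−0.85) × (1−0.5) = 0.001125
author C: 0.5 × 0.25 × (1−0.6) × (1−0.25) = 0.0375
author D: 0.15 × 0.4 × (1−0.7) × (1−0.75) = 0.0045
P(author C | x) = 0.0375 / 0.0538125 ≈ 0.697

0.697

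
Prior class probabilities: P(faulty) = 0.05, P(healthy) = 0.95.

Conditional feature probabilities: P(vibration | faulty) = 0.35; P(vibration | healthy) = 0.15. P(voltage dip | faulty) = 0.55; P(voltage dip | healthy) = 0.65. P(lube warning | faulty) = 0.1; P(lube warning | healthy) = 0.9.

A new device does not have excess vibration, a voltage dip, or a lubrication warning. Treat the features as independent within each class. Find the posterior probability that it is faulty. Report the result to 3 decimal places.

0.318

faulty: 0.05 × (1−0.35) × (1−0.55) × (1−0.1) = 0.0131625
healthy: 0.95 × (1−0.15) × (1−0.65) × (1−0.9) = 0.0282625
P(faulty | x) = 0.0131625 / 0.041425 ≈ 0.318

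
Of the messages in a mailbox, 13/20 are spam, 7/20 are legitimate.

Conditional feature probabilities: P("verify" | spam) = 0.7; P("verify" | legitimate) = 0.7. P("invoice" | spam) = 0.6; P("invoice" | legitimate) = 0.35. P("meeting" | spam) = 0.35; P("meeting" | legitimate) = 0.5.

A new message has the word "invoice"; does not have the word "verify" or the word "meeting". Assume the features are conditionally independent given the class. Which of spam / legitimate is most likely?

spam: 0.65 × (1−0.7) × 0.6 × (1−0.35) = 0.07605
legitimate: 0.35 × (1−0.7) × 0.35 × (1−0.5) = 0.018375
Highest score → spam.

spam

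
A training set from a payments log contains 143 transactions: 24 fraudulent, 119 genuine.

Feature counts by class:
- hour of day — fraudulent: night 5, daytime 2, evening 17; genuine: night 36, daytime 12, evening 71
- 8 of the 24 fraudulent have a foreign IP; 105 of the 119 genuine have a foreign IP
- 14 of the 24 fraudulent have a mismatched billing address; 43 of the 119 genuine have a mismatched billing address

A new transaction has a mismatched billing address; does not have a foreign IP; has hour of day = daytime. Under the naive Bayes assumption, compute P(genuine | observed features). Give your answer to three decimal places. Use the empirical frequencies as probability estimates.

fraudulent: (24/143) × (2/24) × (16/24) × (14/24) ≈ 0.00543901
genuine: (119/143) × (12/119) × (14/119) × (43/119) ≈ 0.00356737
P(genuine | x) = 0.00356737 / 0.00900638 ≈ 0.396

0.396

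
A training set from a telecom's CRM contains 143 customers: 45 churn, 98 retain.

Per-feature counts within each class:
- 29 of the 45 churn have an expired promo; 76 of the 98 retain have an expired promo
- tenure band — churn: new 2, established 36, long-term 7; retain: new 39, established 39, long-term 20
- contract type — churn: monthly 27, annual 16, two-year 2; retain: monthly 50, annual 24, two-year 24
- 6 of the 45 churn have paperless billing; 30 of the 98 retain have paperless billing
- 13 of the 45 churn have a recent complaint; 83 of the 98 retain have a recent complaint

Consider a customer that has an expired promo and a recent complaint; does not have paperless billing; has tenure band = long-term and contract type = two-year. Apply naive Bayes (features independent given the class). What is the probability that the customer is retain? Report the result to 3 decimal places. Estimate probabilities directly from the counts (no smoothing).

0.978

churn: (45/143) × (29/45) × (7/45) × (2/45) × (39/45) × (13/45) ≈ 0.000351033
retain: (98/143) × (76/98) × (20/98) × (24/98) × (68/98) × (83/98) ≈ 0.0156099
P(retain | x) = 0.0156099 / 0.015960933 ≈ 0.978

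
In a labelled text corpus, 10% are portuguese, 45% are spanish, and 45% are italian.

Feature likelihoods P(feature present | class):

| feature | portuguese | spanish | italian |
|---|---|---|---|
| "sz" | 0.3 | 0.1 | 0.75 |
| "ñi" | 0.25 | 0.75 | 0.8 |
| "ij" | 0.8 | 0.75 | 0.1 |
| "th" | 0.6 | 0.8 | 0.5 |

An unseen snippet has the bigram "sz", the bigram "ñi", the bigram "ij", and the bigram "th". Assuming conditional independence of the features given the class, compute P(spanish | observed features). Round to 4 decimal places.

0.5422

portuguese: 0.1 × 0.3 × 0.25 × 0.8 × 0.6 = 0.0036
spanish: 0.45 × 0.1 × 0.75 × 0.75 × 0.8 = 0.02025
italian: 0.45 × 0.75 × 0.8 × 0.1 × 0.5 = 0.0135
P(spanish | x) = 0.02025 / 0.03735 ≈ 0.5422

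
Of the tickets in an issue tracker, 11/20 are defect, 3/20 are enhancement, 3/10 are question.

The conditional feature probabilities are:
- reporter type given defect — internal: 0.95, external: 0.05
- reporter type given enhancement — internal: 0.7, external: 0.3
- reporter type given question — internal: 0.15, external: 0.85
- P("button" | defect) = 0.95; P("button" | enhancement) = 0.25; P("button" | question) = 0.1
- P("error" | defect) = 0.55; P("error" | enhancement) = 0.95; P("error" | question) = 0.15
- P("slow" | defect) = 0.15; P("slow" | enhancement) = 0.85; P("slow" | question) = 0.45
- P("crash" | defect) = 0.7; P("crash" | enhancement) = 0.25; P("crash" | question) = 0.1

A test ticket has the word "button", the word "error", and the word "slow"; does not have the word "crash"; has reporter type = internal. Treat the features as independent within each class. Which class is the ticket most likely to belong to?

defect: 0.55 × 0.95 × 0.95 × 0.55 × 0.15 × (1−0.7) = 0.01228528125
enhancement: 0.15 × 0.7 × 0.25 × 0.95 × 0.85 × (1−0.25) = 0.01589765625
question: 0.3 × 0.15 × 0.1 × 0.15 × 0.45 × (1−0.1) = 0.000273375
Highest score → enhancement.

enhancement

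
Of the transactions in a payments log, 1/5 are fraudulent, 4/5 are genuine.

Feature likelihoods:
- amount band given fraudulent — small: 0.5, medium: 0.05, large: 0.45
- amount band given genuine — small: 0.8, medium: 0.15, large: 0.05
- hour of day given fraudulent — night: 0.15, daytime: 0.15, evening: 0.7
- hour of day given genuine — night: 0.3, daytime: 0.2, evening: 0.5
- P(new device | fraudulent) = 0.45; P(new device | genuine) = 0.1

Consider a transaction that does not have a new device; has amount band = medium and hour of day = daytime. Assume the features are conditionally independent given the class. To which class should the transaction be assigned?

fraudulent: 0.2 × 0.05 × 0.15 × (1−0.45) = 0.000825
genuine: 0.8 × 0.15 × 0.2 × (1−0.1) = 0.0216
Highest score → genuine.

genuine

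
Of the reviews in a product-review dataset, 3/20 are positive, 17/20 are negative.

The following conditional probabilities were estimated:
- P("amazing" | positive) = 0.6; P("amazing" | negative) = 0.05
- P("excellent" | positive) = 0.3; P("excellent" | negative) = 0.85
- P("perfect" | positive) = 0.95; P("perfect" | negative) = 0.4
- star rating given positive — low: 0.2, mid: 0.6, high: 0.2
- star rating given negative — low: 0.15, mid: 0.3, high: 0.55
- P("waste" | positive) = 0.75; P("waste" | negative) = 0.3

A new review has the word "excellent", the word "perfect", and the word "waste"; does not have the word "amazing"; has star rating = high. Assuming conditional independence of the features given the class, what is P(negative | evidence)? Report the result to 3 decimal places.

positive: 0.15 × (1−0.6) × 0.3 × 0.95 × 0.2 × 0.75 = 0.002565
negative: 0.85 × (1−0.05) × 0.85 × 0.4 × 0.55 × 0.3 = 0.04530075
P(negative | x) = 0.04530075 / 0.04786575 ≈ 0.946

0.946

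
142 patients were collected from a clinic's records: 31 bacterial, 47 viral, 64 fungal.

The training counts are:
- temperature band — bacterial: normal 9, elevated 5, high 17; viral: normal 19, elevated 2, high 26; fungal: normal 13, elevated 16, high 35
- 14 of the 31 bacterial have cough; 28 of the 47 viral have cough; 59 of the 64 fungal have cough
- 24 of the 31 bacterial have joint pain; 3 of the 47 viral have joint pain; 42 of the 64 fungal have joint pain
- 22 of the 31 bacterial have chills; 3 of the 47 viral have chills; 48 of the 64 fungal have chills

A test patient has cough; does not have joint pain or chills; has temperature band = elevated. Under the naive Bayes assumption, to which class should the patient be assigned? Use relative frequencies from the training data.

bacterial: (31/142) × (5/31) × (14/31) × (7/31) × (9/31) ≈ 0.00104247
viral: (47/142) × (2/47) × (28/47) × (44/47) × (44/47) ≈ 0.00735379
fungal: (64/142) × (16/64) × (59/64) × (22/64) × (16/64) ≈ 0.00892661
Highest score → fungal.

fungal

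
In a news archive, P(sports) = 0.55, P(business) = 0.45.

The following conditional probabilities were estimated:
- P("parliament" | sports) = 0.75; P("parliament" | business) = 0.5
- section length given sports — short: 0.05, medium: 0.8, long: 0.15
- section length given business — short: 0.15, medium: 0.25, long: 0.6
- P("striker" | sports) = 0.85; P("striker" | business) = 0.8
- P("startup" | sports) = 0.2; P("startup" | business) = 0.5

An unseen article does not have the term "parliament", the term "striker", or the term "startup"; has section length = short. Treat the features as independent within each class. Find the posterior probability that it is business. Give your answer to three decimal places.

0.804

sports: 0.55 × (1−0.75) × 0.05 × (1−0.85) × (1−0.2) = 0.000825
business: 0.45 × (1−0.5) × 0.15 × (1−0.8) × (1−0.5) = 0.003375
P(business | x) = 0.003375 / 0.0042 ≈ 0.804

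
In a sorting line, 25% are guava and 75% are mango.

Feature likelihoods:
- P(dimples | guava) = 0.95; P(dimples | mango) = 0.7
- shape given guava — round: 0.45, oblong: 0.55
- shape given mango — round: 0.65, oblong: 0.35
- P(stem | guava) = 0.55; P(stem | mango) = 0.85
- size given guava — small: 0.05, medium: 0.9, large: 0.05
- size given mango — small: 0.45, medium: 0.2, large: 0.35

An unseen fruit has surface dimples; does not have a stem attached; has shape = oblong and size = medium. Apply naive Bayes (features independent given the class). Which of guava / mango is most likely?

guava: 0.25 × 0.95 × 0.55 × (1−0.55) × 0.9 = 0.052903125
mango: 0.75 × 0.7 × 0.35 × (1−0.85) × 0.2 = 0.0055125
Highest score → guava.

guava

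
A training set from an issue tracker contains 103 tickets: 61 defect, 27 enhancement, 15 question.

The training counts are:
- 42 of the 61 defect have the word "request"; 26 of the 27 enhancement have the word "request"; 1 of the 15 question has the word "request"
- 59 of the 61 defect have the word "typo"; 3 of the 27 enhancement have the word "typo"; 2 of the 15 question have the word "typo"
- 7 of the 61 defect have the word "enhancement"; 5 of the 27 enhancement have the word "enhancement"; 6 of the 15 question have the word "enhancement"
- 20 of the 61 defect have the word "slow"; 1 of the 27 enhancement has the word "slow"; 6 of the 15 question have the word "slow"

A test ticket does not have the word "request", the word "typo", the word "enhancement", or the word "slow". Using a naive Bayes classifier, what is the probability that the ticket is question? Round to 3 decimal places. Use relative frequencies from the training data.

0.804

defect: (61/103) × (19/61) × (2/61) × (54/61) × (41/61) ≈ 0.00359861
enhancement: (27/103) × (1/27) × (24/27) × (22/27) × (26/27) ≈ 0.0067714
question: (15/103) × (14/15) × (13/15) × (9/15) × (9/15) ≈ 0.0424078
P(question | x) = 0.0424078 / 0.05277781 ≈ 0.804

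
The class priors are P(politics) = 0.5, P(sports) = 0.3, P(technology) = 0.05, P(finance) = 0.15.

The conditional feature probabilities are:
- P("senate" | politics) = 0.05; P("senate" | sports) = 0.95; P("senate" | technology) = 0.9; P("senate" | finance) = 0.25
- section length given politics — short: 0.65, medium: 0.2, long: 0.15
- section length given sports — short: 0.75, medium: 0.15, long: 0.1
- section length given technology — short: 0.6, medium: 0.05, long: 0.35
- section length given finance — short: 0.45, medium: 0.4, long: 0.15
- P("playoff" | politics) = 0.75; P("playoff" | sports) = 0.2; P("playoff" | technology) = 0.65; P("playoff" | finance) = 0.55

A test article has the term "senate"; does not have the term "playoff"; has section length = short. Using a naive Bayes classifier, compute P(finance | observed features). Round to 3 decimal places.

0.040

politics: 0.5 × 0.05 × 0.65 × (1−0.75) = 0.0040625
sports: 0.3 × 0.95 × 0.75 × (1−0.2) = 0.171
technology: 0.05 × 0.9 × 0.6 × (1−0.65) = 0.00945
finance: 0.15 × 0.25 × 0.45 × (1−0.55) = 0.00759375
P(finance | x) = 0.00759375 / 0.19210625 ≈ 0.040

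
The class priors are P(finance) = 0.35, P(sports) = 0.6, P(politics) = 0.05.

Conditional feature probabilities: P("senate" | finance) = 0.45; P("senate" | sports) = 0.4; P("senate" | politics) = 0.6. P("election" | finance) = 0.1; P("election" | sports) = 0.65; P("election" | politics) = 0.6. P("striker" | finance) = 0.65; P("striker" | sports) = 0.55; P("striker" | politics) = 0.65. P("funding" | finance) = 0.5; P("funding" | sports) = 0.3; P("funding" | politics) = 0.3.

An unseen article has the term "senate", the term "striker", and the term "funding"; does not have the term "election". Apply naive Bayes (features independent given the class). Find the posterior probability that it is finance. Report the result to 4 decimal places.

0.7398

finance: 0.35 × 0.45 × (1−0.1) × 0.65 × 0.5 = 0.04606875
sports: 0.6 × 0.4 × (1−0.65) × 0.55 × 0.3 = 0.01386
politics: 0.05 × 0.6 × (1−0.6) × 0.65 × 0.3 = 0.00234
P(finance | x) = 0.04606875 / 0.06226875 ≈ 0.7398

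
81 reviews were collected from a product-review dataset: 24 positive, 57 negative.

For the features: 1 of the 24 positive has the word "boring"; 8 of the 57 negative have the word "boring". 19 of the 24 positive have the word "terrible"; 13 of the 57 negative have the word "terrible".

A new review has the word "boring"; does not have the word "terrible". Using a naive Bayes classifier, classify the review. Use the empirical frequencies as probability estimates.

negative

positive: (24/81) × (1/24) × (5/24) ≈ 0.00257202
negative: (57/81) × (8/57) × (44/57) ≈ 0.07624
Highest score → negative.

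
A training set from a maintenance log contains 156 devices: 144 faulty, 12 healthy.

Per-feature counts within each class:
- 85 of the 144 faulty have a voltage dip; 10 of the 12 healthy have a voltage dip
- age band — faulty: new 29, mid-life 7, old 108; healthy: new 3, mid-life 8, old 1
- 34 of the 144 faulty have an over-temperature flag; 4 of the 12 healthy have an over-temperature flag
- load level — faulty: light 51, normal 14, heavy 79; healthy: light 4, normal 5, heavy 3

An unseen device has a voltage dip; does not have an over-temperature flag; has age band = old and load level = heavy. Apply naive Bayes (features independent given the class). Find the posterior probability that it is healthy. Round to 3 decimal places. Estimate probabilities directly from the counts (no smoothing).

faulty: (144/156) × (85/144) × (108/144) × (110/144) × (79/144) ≈ 0.171258
healthy: (12/156) × (10/12) × (1/12) × (8/12) × (3/12) ≈ 0.000890313
P(healthy | x) = 0.000890313 / 0.172148313 ≈ 0.005

0.005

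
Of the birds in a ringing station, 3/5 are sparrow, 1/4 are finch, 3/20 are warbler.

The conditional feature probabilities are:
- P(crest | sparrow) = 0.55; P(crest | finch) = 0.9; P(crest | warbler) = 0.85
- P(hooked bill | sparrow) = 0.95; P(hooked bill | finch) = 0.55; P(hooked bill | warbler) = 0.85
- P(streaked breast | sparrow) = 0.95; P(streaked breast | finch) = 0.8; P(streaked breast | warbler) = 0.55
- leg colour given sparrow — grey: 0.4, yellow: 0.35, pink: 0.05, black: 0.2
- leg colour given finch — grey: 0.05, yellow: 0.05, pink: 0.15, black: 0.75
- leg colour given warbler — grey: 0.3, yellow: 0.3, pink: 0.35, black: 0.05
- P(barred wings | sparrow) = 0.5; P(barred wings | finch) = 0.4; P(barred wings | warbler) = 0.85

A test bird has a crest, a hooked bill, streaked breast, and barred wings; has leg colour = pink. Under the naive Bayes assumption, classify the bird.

warbler

sparrow: 0.6 × 0.55 × 0.95 × 0.95 × 0.05 × 0.5 = 0.007445625
finch: 0.25 × 0.9 × 0.55 × 0.8 × 0.15 × 0.4 = 0.00594
warbler: 0.15 × 0.85 × 0.85 × 0.55 × 0.35 × 0.85 = 0.017732859375
Highest score → warbler.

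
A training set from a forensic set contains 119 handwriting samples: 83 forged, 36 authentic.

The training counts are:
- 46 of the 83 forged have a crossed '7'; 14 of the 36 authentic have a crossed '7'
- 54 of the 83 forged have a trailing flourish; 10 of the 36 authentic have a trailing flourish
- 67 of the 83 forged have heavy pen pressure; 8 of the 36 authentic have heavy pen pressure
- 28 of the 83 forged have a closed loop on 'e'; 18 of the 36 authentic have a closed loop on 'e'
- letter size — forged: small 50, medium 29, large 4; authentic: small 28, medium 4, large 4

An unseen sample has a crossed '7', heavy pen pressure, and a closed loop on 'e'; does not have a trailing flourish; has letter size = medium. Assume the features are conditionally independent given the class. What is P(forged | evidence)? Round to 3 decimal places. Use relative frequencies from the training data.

forged: (83/119) × (46/83) × (29/83) × (67/83) × (28/83) × (29/83) ≈ 0.0128507
authentic: (36/119) × (14/36) × (26/36) × (8/36) × (18/36) × (4/36) ≈ 0.00104898
P(forged | x) = 0.0128507 / 0.01389968 ≈ 0.925

0.925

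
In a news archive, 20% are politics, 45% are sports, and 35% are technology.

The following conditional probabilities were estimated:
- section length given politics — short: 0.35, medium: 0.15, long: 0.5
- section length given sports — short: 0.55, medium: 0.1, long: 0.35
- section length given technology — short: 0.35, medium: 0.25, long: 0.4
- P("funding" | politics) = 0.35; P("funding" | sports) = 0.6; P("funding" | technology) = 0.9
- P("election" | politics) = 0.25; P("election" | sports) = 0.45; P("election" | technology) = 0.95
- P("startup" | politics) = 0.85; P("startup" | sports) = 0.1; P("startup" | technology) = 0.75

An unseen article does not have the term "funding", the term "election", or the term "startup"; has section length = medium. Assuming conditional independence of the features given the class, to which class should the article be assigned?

politics: 0.2 × 0.15 × (1−0.35) × (1−0.25) × (1−0.85) = 0.00219375
sports: 0.45 × 0.1 × (1−0.6) × (1−0.45) × (1−0.1) = 0.00891
technology: 0.35 × 0.25 × (1−0.9) × (1−0.95) × (1−0.75) = 0.000109375
Highest score → sports.

sports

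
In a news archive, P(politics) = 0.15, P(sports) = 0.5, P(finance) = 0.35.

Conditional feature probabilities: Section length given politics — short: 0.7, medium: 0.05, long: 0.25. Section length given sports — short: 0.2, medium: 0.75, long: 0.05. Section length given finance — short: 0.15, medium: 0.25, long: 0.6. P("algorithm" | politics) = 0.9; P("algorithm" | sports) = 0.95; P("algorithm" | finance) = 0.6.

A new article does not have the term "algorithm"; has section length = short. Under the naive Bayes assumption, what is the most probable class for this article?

finance

politics: 0.15 × 0.7 × (1−0.9) = 0.0105
sports: 0.5 × 0.2 × (1−0.95) = 0.005
finance: 0.35 × 0.15 × (1−0.6) = 0.021
Highest score → finance.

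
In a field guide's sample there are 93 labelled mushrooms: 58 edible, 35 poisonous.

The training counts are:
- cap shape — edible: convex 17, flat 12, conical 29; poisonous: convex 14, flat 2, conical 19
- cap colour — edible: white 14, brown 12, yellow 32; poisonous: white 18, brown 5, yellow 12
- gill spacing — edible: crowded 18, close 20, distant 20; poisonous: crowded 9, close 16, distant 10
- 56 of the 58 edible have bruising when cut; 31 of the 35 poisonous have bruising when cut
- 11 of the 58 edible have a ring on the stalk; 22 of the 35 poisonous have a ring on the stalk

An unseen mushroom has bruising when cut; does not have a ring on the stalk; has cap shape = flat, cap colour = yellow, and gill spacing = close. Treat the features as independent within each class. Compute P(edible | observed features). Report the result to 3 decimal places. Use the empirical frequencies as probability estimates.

0.945

edible: (58/93) × (12/58) × (32/58) × (20/58) × (56/58) × (47/58) ≈ 0.0192067
poisonous: (35/93) × (2/35) × (12/35) × (16/35) × (31/35) × (13/35) ≈ 0.00110887
P(edible | x) = 0.0192067 / 0.02031557 ≈ 0.945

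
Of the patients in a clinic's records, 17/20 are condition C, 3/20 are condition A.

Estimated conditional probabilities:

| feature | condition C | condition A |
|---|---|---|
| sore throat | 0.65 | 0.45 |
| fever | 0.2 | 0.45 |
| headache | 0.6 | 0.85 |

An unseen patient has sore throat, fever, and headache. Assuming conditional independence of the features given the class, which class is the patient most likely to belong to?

condition C: 0.85 × 0.65 × 0.2 × 0.6 = 0.0663
condition A: 0.15 × 0.45 × 0.45 × 0.85 = 0.02581875
Highest score → condition C.

condition C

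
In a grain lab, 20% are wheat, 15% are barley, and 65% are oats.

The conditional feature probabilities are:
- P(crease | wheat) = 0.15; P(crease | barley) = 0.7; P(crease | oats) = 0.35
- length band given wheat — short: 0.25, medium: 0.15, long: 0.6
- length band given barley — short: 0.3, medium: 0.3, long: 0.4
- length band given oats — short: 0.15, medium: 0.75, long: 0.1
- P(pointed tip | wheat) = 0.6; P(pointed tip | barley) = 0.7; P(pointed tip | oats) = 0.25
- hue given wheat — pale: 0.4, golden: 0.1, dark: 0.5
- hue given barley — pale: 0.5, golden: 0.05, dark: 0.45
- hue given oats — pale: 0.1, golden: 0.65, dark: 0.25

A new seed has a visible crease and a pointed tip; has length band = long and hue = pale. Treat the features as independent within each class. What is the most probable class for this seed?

barley

wheat: 0.2 × 0.15 × 0.6 × 0.6 × 0.4 = 0.00432
barley: 0.15 × 0.7 × 0.4 × 0.7 × 0.5 = 0.0147
oats: 0.65 × 0.35 × 0.1 × 0.25 × 0.1 = 0.00056875
Highest score → barley.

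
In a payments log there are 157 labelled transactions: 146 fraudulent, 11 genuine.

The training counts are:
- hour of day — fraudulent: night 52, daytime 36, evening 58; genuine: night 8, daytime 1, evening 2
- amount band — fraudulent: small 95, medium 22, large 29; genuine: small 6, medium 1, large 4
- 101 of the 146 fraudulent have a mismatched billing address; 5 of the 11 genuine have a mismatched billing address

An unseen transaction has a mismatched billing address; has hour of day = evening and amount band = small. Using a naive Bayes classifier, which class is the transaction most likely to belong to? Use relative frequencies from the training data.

fraudulent

fraudulent: (146/157) × (58/146) × (95/146) × (101/146) ≈ 0.166291
genuine: (11/157) × (2/11) × (6/11) × (5/11) ≈ 0.00315839
Highest score → fraudulent.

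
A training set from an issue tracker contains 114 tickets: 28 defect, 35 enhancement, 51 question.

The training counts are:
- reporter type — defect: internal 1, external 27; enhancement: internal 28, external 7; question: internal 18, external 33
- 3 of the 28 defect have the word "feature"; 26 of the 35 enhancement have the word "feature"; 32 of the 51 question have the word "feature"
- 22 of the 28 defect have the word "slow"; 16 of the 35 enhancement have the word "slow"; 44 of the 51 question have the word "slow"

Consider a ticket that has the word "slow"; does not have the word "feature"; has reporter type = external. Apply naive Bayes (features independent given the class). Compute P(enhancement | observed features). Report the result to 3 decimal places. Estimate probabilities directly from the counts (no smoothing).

0.027

defect: (28/114) × (27/28) × (25/28) × (22/28) ≈ 0.166152
enhancement: (35/114) × (7/35) × (9/35) × (16/35) ≈ 0.00721805
question: (51/114) × (33/51) × (19/51) × (44/51) ≈ 0.0930411
P(enhancement | x) = 0.00721805 / 0.26641115 ≈ 0.027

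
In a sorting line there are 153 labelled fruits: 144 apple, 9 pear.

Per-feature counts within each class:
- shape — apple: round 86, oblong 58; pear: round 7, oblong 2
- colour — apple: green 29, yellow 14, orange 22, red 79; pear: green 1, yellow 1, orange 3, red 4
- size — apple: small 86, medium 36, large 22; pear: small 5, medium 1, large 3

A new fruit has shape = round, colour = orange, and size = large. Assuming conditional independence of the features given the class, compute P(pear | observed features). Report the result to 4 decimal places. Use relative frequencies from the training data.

0.2793

apple: (144/153) × (86/144) × (22/144) × (22/144) ≈ 0.0131198
pear: (9/153) × (7/9) × (3/9) × (3/9) ≈ 0.00508351
P(pear | x) = 0.00508351 / 0.01820331 ≈ 0.2793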